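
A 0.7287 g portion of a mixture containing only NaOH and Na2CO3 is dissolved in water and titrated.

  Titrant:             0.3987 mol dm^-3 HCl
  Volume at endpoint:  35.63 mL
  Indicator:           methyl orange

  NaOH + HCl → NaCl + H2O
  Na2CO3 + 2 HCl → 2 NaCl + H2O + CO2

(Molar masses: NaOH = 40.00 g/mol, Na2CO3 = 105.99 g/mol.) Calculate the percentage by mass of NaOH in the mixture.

n(HCl) = 0.03563 × 0.3987 = 0.01421 mol
Let x = n(NaOH), y = n(Na2CO3).
Titrant: 1x + 2y = 0.01421;  mass: 40.00x + 105.99y = 0.7287
Solving, x = 1.857 × 10^-3 mol, y = 6.174 × 10^-3 mol
mass of NaOH = 1.857 × 10^-3 × 40.00 = 0.07427 g
% NaOH = 0.07427 / 0.7287 × 100 = 10.19 %

10.19 %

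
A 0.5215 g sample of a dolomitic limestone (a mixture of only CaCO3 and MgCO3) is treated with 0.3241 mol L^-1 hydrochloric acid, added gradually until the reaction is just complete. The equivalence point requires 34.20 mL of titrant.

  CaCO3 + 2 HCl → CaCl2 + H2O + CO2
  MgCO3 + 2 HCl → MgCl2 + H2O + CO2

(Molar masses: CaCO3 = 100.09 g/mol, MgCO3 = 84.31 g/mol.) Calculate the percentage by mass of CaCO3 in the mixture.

n(HCl) = 0.03420 × 0.3241 = 0.01108 mol
Let x = n(CaCO3), y = n(MgCO3).
Titrant: 2x + 2y = 0.01108;  mass: 100.09x + 84.31y = 0.5215
Solving, x = 3.438 × 10^-3 mol, y = 2.105 × 10^-3 mol
mass of CaCO3 = 3.438 × 10^-3 × 100.09 = 0.3441 g
% CaCO3 = 0.3441 / 0.5215 × 100 = 65.98 %

65.98 %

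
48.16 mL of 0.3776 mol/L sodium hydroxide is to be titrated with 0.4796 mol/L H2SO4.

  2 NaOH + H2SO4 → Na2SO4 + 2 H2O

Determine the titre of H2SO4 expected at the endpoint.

n(NaOH) = 0.04816 L × 0.3776 mol/L = 0.01819 mol
From the 1:2 stoichiometry, n(H2SO4) = 1/2 × 0.01819 = 9.093 × 10^-3 mol
V(H2SO4) = 9.093 × 10^-3 mol / 0.4796 mol/L = 0.01896 L = 18.96 mL

18.96 mL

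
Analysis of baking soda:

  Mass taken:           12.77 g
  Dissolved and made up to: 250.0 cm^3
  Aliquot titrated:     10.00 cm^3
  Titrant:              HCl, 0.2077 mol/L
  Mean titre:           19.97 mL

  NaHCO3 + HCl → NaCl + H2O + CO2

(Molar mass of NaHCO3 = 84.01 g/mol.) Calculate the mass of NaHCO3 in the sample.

8.711 g

n(HCl) per titration = 0.01997 × 0.2077 = 4.148 × 10^-3 mol
n(NaHCO3) in each aliquot = 4.148 × 10^-3 mol (1:1 ratio)
n(NaHCO3) in the whole flask = 4.148 × 10^-3 × 250.0/10.00 = 0.1037 mol
mass of NaHCO3 = 0.1037 × 84.01 = 8.711 g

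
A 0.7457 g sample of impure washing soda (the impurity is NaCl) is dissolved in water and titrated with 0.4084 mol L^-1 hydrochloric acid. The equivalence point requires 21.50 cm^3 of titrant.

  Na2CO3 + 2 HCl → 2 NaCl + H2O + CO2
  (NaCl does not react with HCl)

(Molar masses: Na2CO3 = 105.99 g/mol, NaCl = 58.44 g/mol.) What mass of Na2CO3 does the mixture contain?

0.4653 g

n(HCl) = 0.02150 × 0.4084 = 8.781 × 10^-3 mol
Let x = n(Na2CO3), y = n(NaCl).
Titrant: 2x = 8.781 × 10^-3;  mass: 105.99x + 58.44y = 0.7457
Solving, x = 4.390 × 10^-3 mol, y = 4.798 × 10^-3 mol
mass of Na2CO3 = 4.390 × 10^-3 × 105.99 = 0.4653 g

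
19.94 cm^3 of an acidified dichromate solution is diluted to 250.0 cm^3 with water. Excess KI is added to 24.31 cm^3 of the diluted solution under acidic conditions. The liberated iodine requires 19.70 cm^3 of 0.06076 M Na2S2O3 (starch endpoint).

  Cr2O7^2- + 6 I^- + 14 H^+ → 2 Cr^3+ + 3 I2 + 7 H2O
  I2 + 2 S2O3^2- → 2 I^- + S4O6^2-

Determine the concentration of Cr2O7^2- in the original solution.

0.1029 M

n(S2O3^2-) = 0.01970 × 0.06076 = 1.197 × 10^-3 mol
n(I2) = n(S2O3^2-)/2 = 5.985 × 10^-4 mol
From the 1:3 ratio, n(Cr2O7^2-) in the aliquot = 1/3 × 5.985 × 10^-4 = 1.995 × 10^-4 mol
[Cr2O7^2-]_dilute = 1.995 × 10^-4 / 0.02431 = 0.008206 mol/L
[Cr2O7^2-]_original = 0.008206 × 250.0/19.94 = 0.1029 mol/L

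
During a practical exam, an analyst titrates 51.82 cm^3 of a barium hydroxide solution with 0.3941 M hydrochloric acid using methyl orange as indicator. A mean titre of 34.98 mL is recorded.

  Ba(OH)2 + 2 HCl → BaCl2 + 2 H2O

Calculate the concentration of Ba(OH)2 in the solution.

n(HCl) = 0.03498 L × 0.3941 mol/L = 0.01379 mol
From the 1:2 mole ratio, n(Ba(OH)2) = 1/2 × 0.01379 = 6.893 × 10^-3 mol
[Ba(OH)2] = 6.893 × 10^-3 mol / 0.05182 L = 0.1330 mol/L

0.1330 M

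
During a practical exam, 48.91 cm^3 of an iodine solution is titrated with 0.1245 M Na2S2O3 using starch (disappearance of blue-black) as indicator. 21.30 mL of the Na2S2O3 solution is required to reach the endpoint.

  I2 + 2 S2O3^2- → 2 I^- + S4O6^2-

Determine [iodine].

n(Na2S2O3) = 0.02130 L × 0.1245 mol/L = 2.652 × 10^-3 mol
From the 1:2 mole ratio, n(I2) = 1/2 × 2.652 × 10^-3 = 1.326 × 10^-3 mol
[I2] = 1.326 × 10^-3 mol / 0.04891 L = 0.02711 mol/L

0.02711 M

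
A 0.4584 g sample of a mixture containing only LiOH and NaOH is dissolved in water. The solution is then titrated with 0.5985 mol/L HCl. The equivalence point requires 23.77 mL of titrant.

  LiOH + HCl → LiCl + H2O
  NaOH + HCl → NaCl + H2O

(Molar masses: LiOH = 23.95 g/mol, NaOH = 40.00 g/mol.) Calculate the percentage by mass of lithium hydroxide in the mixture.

36.02 %

n(HCl) = 0.02377 × 0.5985 = 0.01423 mol
Let x = n(LiOH), y = n(NaOH).
Titrant: 1x + 1y = 0.01423;  mass: 23.95x + 40.00y = 0.4584
Solving, x = 6.894 × 10^-3 mol, y = 7.332 × 10^-3 mol
mass of LiOH = 6.894 × 10^-3 × 23.95 = 0.1651 g
% LiOH = 0.1651 / 0.4584 × 100 = 36.02 %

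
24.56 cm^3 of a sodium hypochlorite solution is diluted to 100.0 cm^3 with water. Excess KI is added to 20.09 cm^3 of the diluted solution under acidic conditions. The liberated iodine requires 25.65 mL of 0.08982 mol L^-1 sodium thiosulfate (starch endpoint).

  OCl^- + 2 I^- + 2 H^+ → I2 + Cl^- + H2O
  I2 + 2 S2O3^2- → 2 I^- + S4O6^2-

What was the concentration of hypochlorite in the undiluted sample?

0.2335 mol/L

n(S2O3^2-) = 0.02565 × 0.08982 = 2.304 × 10^-3 mol
n(I2) = n(S2O3^2-)/2 = 1.152 × 10^-3 mol
n(OCl^-) in the aliquot = 1.152 × 10^-3 mol (1:1 ratio)
[OCl^-]_dilute = 1.152 × 10^-3 / 0.02009 = 0.05734 mol/L
[OCl^-]_original = 0.05734 × 100.0/24.56 = 0.2335 mol/L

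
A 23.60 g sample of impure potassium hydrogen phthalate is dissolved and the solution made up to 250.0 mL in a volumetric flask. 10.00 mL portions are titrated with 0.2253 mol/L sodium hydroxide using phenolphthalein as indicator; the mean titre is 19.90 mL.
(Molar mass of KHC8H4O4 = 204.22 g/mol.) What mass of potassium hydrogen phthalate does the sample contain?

22.89 g

KHC8H4O4 + NaOH → KNaC8H4O4 + H2O
n(NaOH) per titration = 0.01990 × 0.2253 = 4.483 × 10^-3 mol
n(KHC8H4O4) in each aliquot = 4.483 × 10^-3 mol (1:1 ratio)
n(KHC8H4O4) in the whole flask = 4.483 × 10^-3 × 250.0/10.00 = 0.1121 mol
mass of KHC8H4O4 = 0.1121 × 204.22 = 22.89 g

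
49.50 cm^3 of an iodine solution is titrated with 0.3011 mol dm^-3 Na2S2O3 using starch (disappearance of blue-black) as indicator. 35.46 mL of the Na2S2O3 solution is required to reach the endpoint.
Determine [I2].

I2 + 2 S2O3^2- → 2 I^- + S4O6^2-
n(Na2S2O3) = 0.03546 L × 0.3011 mol/L = 0.01068 mol
From the 1:2 mole ratio, n(I2) = 1/2 × 0.01068 = 5.339 × 10^-3 mol
[I2] = 5.339 × 10^-3 mol / 0.04950 L = 0.1078 mol/L

0.1078 mol/L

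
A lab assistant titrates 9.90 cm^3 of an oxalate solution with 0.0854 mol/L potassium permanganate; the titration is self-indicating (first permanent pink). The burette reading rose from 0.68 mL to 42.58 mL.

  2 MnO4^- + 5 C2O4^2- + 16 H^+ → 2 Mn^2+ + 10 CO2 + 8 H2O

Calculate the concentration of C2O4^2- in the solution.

n(KMnO4) = 0.0419 L × 0.0854 mol/L = 3.58 × 10^-3 mol
From the 5:2 mole ratio, n(C2O4^2-) = 5/2 × 3.58 × 10^-3 = 8.95 × 10^-3 mol
[C2O4^2-] = 8.95 × 10^-3 mol / 0.00990 L = 0.904 mol/L

0.904 mol/L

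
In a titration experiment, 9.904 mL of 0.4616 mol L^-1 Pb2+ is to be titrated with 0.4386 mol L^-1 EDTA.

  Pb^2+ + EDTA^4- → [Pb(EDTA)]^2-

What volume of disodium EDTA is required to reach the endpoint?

10.42 mL

n(Pb2+) = 0.009904 L × 0.4616 mol/L = 4.572 × 10^-3 mol
n(EDTA) = 4.572 × 10^-3 mol (1:1 stoichiometry)
V(EDTA) = 4.572 × 10^-3 mol / 0.4386 mol/L = 0.01042 L = 10.42 mL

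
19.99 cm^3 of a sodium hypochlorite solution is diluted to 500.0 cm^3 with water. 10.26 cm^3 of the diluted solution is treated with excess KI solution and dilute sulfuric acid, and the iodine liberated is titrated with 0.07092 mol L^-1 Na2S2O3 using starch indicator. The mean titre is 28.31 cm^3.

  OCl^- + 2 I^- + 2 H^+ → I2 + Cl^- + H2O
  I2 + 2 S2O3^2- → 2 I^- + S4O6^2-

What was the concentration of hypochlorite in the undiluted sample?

2.447 mol/L

n(S2O3^2-) = 0.02831 × 0.07092 = 2.008 × 10^-3 mol
n(I2) = n(S2O3^2-)/2 = 1.004 × 10^-3 mol
n(OCl^-) in the aliquot = 1.004 × 10^-3 mol (1:1 ratio)
[OCl^-]_dilute = 1.004 × 10^-3 / 0.01026 = 0.09784 mol/L
[OCl^-]_original = 0.09784 × 500.0/19.99 = 2.447 mol/L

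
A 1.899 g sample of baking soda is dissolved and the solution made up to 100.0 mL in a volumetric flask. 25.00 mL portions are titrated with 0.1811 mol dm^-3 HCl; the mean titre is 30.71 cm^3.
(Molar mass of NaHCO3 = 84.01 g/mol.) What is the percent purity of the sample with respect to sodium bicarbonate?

98.42 %

NaHCO3 + HCl → NaCl + H2O + CO2
n(HCl) per titration = 0.03071 × 0.1811 = 5.562 × 10^-3 mol
n(NaHCO3) in each aliquot = 5.562 × 10^-3 mol (1:1 ratio)
n(NaHCO3) in the whole flask = 5.562 × 10^-3 × 100.0/25.00 = 0.02225 mol
mass of NaHCO3 = 0.02225 × 84.01 = 1.869 g
% NaHCO3 = 1.869 / 1.899 × 100 = 98.42 %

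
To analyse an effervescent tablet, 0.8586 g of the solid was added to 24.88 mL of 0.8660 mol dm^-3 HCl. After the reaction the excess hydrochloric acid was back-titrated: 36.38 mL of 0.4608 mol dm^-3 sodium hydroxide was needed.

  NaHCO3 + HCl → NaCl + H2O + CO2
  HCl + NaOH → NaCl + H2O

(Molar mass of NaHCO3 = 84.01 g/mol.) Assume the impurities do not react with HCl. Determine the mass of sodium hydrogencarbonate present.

n(HCl) added = 0.02488 × 0.8660 = 0.02155 mol
n(NaOH) used in back-titration = 0.03638 × 0.4608 = 0.01676 mol
n(HCl) left over = 0.01676 mol (1:1 ratio)
n(HCl) consumed by analyte = 0.02155 − 0.01676 = 4.782 × 10^-3 mol
n(NaHCO3) = 4.782 × 10^-3 mol (1:1 ratio)
mass of NaHCO3 = 4.782 × 10^-3 × 84.01 = 0.4018 g

0.4018 g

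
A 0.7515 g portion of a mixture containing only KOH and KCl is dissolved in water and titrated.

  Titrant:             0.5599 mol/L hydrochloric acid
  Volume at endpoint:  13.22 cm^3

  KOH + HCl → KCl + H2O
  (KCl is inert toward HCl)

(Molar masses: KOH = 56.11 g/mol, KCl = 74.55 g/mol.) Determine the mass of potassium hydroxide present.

0.4153 g

n(HCl) = 0.01322 × 0.5599 = 7.402 × 10^-3 mol
Let x = n(KOH), y = n(KCl).
Titrant: 1x = 7.402 × 10^-3;  mass: 56.11x + 74.55y = 0.7515
Solving, x = 7.402 × 10^-3 mol, y = 4.509 × 10^-3 mol
mass of KOH = 7.402 × 10^-3 × 56.11 = 0.4153 g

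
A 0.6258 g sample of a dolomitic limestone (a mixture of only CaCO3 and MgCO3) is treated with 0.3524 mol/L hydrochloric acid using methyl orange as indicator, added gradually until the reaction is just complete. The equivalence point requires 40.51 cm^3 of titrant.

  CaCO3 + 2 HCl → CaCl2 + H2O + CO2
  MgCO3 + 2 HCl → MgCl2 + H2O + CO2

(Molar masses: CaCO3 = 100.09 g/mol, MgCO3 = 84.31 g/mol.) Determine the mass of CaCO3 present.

0.1523 g

n(HCl) = 0.04051 × 0.3524 = 0.01428 mol
Let x = n(CaCO3), y = n(MgCO3).
Titrant: 2x + 2y = 0.01428;  mass: 100.09x + 84.31y = 0.6258
Solving, x = 1.521 × 10^-3 mol, y = 5.617 × 10^-3 mol
mass of CaCO3 = 1.521 × 10^-3 × 100.09 = 0.1523 g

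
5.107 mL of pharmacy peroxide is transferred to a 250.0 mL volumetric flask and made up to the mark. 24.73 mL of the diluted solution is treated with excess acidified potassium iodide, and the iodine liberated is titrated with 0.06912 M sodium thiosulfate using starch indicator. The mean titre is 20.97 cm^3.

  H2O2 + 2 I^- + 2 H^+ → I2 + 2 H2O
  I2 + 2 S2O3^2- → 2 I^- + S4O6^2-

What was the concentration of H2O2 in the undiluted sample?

1.435 M

n(S2O3^2-) = 0.02097 × 0.06912 = 1.449 × 10^-3 mol
n(I2) = n(S2O3^2-)/2 = 7.247 × 10^-4 mol
n(H2O2) in the aliquot = 7.247 × 10^-4 mol (1:1 ratio)
[H2O2]_dilute = 7.247 × 10^-4 / 0.02473 = 0.02931 mol/L
[H2O2]_original = 0.02931 × 250.0/5.107 = 1.435 mol/L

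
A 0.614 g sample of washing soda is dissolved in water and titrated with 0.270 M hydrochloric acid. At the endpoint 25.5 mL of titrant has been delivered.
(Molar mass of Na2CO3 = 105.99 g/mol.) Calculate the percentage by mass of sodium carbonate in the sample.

59.4 %

Na2CO3 + 2 HCl → 2 NaCl + H2O + CO2
n(HCl) = 0.0255 L × 0.270 mol/L = 6.89 × 10^-3 mol
From the 1:2 ratio, n(Na2CO3) = 1/2 × 6.89 × 10^-3 = 3.44 × 10^-3 mol
mass of Na2CO3 = 3.44 × 10^-3 × 105.99 g/mol = 0.365 g
% Na2CO3 = 0.365 / 0.614 × 100 = 59.4 %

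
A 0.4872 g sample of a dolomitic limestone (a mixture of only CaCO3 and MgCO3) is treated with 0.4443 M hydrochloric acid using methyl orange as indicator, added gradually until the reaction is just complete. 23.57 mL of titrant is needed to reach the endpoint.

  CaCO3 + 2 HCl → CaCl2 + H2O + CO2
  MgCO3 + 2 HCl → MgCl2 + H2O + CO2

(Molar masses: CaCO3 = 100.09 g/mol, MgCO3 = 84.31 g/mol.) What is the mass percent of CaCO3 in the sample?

n(HCl) = 0.02357 × 0.4443 = 0.01047 mol
Let x = n(CaCO3), y = n(MgCO3).
Titrant: 2x + 2y = 0.01047;  mass: 100.09x + 84.31y = 0.4872
Solving, x = 2.899 × 10^-3 mol, y = 2.337 × 10^-3 mol
mass of CaCO3 = 2.899 × 10^-3 × 100.09 = 0.2902 g
% CaCO3 = 0.2902 / 0.4872 × 100 = 59.56 %

59.56 %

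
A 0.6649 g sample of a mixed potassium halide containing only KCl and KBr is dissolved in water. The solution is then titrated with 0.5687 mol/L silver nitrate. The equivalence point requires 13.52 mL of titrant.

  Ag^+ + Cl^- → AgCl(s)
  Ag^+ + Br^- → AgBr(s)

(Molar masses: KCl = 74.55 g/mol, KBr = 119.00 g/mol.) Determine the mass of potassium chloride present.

0.4194 g

n(AgNO3) = 0.01352 × 0.5687 = 7.689 × 10^-3 mol
Let x = n(KCl), y = n(KBr).
Titrant: 1x + 1y = 7.689 × 10^-3;  mass: 74.55x + 119.00y = 0.6649
Solving, x = 5.626 × 10^-3 mol, y = 2.063 × 10^-3 mol
mass of KCl = 5.626 × 10^-3 × 74.55 = 0.4194 g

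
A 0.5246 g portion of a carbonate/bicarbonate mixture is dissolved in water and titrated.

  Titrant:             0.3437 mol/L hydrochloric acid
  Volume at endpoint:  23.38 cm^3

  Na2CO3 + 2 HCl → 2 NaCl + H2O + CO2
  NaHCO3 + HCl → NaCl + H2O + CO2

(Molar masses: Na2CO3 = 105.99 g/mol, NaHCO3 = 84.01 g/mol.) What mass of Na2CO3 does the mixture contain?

0.2571 g

n(HCl) = 0.02338 × 0.3437 = 8.036 × 10^-3 mol
Let x = n(Na2CO3), y = n(NaHCO3).
Titrant: 2x + 1y = 8.036 × 10^-3;  mass: 105.99x + 84.01y = 0.5246
Solving, x = 2.426 × 10^-3 mol, y = 3.184 × 10^-3 mol
mass of Na2CO3 = 2.426 × 10^-3 × 105.99 = 0.2571 g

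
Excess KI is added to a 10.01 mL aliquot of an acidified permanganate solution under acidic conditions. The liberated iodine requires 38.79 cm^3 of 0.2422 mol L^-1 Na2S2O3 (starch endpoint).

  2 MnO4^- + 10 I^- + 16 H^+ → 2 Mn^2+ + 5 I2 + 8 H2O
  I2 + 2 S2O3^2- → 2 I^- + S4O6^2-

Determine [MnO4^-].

0.1877 mol/L

n(S2O3^2-) = 0.03879 × 0.2422 = 9.395 × 10^-3 mol
n(I2) = n(S2O3^2-)/2 = 4.697 × 10^-3 mol
From the 2:5 ratio, n(MnO4^-) in the aliquot = 2/5 × 4.697 × 10^-3 = 1.879 × 10^-3 mol
[MnO4^-] = 1.879 × 10^-3 / 0.01001 = 0.1877 mol/L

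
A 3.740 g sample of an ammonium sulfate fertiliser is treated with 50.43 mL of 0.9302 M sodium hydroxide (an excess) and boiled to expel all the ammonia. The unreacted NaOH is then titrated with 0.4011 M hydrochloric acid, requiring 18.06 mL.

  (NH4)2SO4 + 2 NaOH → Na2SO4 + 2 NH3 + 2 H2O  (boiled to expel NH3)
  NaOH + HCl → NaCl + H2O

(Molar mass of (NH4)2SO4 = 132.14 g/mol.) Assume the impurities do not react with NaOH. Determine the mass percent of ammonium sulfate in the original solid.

70.07 %

n(NaOH) added = 0.05043 × 0.9302 = 0.04691 mol
n(HCl) used in back-titration = 0.01806 × 0.4011 = 7.244 × 10^-3 mol
n(NaOH) left over = 7.244 × 10^-3 mol (1:1 ratio)
n(NaOH) consumed by analyte = 0.04691 − 7.244 × 10^-3 = 0.03967 mol
From the 1:2 ratio, n((NH4)2SO4) = 1/2 × 0.03967 = 0.01983 mol
mass of (NH4)2SO4 = 0.01983 × 132.14 = 2.621 g
% (NH4)2SO4 = 2.621 / 3.740 × 100 = 70.07 %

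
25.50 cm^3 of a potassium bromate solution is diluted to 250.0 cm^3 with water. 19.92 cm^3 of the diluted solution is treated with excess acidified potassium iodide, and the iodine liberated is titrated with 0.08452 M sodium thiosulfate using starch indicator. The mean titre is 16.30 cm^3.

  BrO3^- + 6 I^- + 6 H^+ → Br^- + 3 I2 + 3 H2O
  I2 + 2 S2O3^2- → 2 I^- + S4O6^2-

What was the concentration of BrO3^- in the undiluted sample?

n(S2O3^2-) = 0.01630 × 0.08452 = 1.378 × 10^-3 mol
n(I2) = n(S2O3^2-)/2 = 6.888 × 10^-4 mol
From the 1:3 ratio, n(BrO3^-) in the aliquot = 1/3 × 6.888 × 10^-4 = 2.296 × 10^-4 mol
[BrO3^-]_dilute = 2.296 × 10^-4 / 0.01992 = 0.01153 mol/L
[BrO3^-]_original = 0.01153 × 250.0/25.50 = 0.1130 mol/L

0.1130 M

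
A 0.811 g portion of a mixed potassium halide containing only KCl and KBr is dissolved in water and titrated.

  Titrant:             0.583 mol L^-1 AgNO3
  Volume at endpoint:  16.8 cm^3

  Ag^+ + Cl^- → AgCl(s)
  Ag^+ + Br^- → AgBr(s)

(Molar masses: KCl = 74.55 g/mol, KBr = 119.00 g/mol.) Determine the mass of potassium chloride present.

0.595 g

n(AgNO3) = 0.0168 × 0.583 = 9.79 × 10^-3 mol
Let x = n(KCl), y = n(KBr).
Titrant: 1x + 1y = 9.79 × 10^-3;  mass: 74.55x + 119.00y = 0.811
Solving, x = 7.98 × 10^-3 mol, y = 1.82 × 10^-3 mol
mass of KCl = 7.98 × 10^-3 × 74.55 = 0.595 g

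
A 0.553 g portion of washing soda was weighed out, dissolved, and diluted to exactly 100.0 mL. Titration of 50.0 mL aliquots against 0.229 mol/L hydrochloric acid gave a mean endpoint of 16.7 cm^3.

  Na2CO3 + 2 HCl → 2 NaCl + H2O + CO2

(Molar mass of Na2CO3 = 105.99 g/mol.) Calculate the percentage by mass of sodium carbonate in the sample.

73.3 %

n(HCl) per titration = 0.0167 × 0.229 = 3.82 × 10^-3 mol
From the 1:2 ratio, n(Na2CO3) in each aliquot = 1/2 × 3.82 × 10^-3 = 1.91 × 10^-3 mol
n(Na2CO3) in the whole flask = 1.91 × 10^-3 × 100.0/50.0 = 3.82 × 10^-3 mol
mass of Na2CO3 = 3.82 × 10^-3 × 105.99 = 0.405 g
% Na2CO3 = 0.405 / 0.553 × 100 = 73.3 %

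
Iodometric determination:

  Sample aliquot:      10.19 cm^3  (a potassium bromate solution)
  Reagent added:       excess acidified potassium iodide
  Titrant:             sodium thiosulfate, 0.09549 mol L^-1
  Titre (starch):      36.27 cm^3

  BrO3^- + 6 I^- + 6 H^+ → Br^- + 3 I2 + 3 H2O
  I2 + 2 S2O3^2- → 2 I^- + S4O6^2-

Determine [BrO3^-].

n(S2O3^2-) = 0.03627 × 0.09549 = 3.463 × 10^-3 mol
n(I2) = n(S2O3^2-)/2 = 1.732 × 10^-3 mol
From the 1:3 ratio, n(BrO3^-) in the aliquot = 1/3 × 1.732 × 10^-3 = 5.772 × 10^-4 mol
[BrO3^-] = 5.772 × 10^-4 / 0.01019 = 0.05665 mol/L

0.05665 mol/L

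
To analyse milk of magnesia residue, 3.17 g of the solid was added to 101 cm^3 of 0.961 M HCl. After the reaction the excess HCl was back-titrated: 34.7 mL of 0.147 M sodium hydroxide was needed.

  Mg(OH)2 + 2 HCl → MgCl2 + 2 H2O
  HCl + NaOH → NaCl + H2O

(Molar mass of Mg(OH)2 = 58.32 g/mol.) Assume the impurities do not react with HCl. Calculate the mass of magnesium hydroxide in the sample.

n(HCl) added = 0.101 × 0.961 = 0.0971 mol
n(NaOH) used in back-titration = 0.0347 × 0.147 = 5.10 × 10^-3 mol
n(HCl) left over = 5.10 × 10^-3 mol (1:1 ratio)
n(HCl) consumed by analyte = 0.0971 − 5.10 × 10^-3 = 0.0920 mol
From the 1:2 ratio, n(Mg(OH)2) = 1/2 × 0.0920 = 0.0460 mol
mass of Mg(OH)2 = 0.0460 × 58.32 = 2.68 g

2.68 g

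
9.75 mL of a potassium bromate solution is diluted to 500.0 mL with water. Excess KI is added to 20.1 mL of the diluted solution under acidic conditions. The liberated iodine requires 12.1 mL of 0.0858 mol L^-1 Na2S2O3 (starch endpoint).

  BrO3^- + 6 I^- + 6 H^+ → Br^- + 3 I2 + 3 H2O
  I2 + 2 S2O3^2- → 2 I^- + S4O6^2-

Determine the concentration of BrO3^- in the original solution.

0.441 mol/L

n(S2O3^2-) = 0.0121 × 0.0858 = 1.04 × 10^-3 mol
n(I2) = n(S2O3^2-)/2 = 5.19 × 10^-4 mol
From the 1:3 ratio, n(BrO3^-) in the aliquot = 1/3 × 5.19 × 10^-4 = 1.73 × 10^-4 mol
[BrO3^-]_dilute = 1.73 × 10^-4 / 0.0201 = 0.00861 mol/L
[BrO3^-]_original = 0.00861 × 500.0/9.75 = 0.441 mol/L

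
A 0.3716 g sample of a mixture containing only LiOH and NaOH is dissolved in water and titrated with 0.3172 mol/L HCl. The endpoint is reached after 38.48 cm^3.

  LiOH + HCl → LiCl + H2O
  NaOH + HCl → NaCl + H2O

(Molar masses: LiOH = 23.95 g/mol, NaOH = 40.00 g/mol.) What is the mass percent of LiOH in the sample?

n(HCl) = 0.03848 × 0.3172 = 0.01221 mol
Let x = n(LiOH), y = n(NaOH).
Titrant: 1x + 1y = 0.01221;  mass: 23.95x + 40.00y = 0.3716
Solving, x = 7.267 × 10^-3 mol, y = 4.939 × 10^-3 mol
mass of LiOH = 7.267 × 10^-3 × 23.95 = 0.1740 g
% LiOH = 0.1740 / 0.3716 × 100 = 46.84 %

46.84 %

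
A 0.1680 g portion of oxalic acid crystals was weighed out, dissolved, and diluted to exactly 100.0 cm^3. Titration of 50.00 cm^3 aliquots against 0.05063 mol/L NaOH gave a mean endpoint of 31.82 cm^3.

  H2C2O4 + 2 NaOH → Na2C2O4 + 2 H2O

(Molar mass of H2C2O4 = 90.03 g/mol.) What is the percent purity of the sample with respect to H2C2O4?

n(NaOH) per titration = 0.03182 × 0.05063 = 1.611 × 10^-3 mol
From the 1:2 ratio, n(H2C2O4) in each aliquot = 1/2 × 1.611 × 10^-3 = 8.055 × 10^-4 mol
n(H2C2O4) in the whole flask = 8.055 × 10^-4 × 100.0/50.00 = 1.611 × 10^-3 mol
mass of H2C2O4 = 1.611 × 10^-3 × 90.03 = 0.1450 g
% H2C2O4 = 0.1450 / 0.1680 × 100 = 86.33 %

86.33 %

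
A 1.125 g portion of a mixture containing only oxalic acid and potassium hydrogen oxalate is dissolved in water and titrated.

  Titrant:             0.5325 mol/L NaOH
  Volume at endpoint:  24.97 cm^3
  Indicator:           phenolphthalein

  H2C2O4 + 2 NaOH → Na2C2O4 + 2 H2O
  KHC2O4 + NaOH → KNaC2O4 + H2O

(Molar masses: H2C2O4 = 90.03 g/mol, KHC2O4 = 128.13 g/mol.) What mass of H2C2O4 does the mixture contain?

n(NaOH) = 0.02497 × 0.5325 = 0.01330 mol
Let x = n(H2C2O4), y = n(KHC2O4).
Titrant: 2x + 1y = 0.01330;  mass: 90.03x + 128.13y = 1.125
Solving, x = 3.481 × 10^-3 mol, y = 6.334 × 10^-3 mol
mass of H2C2O4 = 3.481 × 10^-3 × 90.03 = 0.3134 g

0.3134 g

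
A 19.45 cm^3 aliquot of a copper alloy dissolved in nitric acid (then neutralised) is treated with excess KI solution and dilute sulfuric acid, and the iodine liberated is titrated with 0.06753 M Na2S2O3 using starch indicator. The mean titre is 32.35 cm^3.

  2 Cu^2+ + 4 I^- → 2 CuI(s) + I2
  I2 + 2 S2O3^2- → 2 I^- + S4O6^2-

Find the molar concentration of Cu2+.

n(S2O3^2-) = 0.03235 × 0.06753 = 2.185 × 10^-3 mol
n(I2) = n(S2O3^2-)/2 = 1.092 × 10^-3 mol
From the 2:1 ratio, n(Cu2+) in the aliquot = 2/1 × 1.092 × 10^-3 = 2.185 × 10^-3 mol
[Cu2+] = 2.185 × 10^-3 / 0.01945 = 0.1123 mol/L

0.1123 M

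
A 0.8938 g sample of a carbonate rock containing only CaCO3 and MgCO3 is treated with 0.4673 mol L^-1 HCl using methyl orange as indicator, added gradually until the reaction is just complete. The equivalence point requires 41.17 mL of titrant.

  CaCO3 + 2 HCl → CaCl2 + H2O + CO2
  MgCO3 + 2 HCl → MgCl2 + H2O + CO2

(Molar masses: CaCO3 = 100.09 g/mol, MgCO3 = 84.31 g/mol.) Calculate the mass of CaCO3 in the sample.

0.5251 g

n(HCl) = 0.04117 × 0.4673 = 0.01924 mol
Let x = n(CaCO3), y = n(MgCO3).
Titrant: 2x + 2y = 0.01924;  mass: 100.09x + 84.31y = 0.8938
Solving, x = 5.247 × 10^-3 mol, y = 4.373 × 10^-3 mol
mass of CaCO3 = 5.247 × 10^-3 × 100.09 = 0.5251 g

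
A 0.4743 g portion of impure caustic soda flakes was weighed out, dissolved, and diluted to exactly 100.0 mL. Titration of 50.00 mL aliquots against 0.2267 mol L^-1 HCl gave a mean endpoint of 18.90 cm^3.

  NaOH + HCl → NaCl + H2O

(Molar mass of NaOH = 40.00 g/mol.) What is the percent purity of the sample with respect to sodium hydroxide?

72.27 %

n(HCl) per titration = 0.01890 × 0.2267 = 4.285 × 10^-3 mol
n(NaOH) in each aliquot = 4.285 × 10^-3 mol (1:1 ratio)
n(NaOH) in the whole flask = 4.285 × 10^-3 × 100.0/50.00 = 8.569 × 10^-3 mol
mass of NaOH = 8.569 × 10^-3 × 40.00 = 0.3428 g
% NaOH = 0.3428 / 0.4743 × 100 = 72.27 %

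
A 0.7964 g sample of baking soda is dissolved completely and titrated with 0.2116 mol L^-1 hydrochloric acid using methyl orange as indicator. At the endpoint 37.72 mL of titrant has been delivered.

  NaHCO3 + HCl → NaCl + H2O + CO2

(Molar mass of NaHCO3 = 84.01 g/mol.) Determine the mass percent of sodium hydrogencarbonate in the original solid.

n(HCl) = 0.03772 L × 0.2116 mol/L = 7.982 × 10^-3 mol
n(NaHCO3) = 7.982 × 10^-3 mol (1:1 ratio)
mass of NaHCO3 = 7.982 × 10^-3 × 84.01 g/mol = 0.6705 g
% NaHCO3 = 0.6705 / 0.7964 × 100 = 84.20 %

84.20 %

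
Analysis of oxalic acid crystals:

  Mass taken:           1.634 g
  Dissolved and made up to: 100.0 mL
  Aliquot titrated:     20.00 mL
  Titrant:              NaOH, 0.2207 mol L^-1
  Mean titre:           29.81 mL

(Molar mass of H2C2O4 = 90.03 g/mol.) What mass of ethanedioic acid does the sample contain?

1.481 g

H2C2O4 + 2 NaOH → Na2C2O4 + 2 H2O
n(NaOH) per titration = 0.02981 × 0.2207 = 6.579 × 10^-3 mol
From the 1:2 ratio, n(H2C2O4) in each aliquot = 1/2 × 6.579 × 10^-3 = 3.290 × 10^-3 mol
n(H2C2O4) in the whole flask = 3.290 × 10^-3 × 100.0/20.00 = 0.01645 mol
mass of H2C2O4 = 0.01645 × 90.03 = 1.481 g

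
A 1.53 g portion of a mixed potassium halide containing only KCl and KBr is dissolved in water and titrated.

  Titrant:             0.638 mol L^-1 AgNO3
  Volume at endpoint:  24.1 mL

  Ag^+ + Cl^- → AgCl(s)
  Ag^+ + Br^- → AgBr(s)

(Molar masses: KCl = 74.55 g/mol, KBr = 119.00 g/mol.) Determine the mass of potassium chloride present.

0.503 g

n(AgNO3) = 0.0241 × 0.638 = 0.0154 mol
Let x = n(KCl), y = n(KBr).
Titrant: 1x + 1y = 0.0154;  mass: 74.55x + 119.00y = 1.53
Solving, x = 6.74 × 10^-3 mol, y = 8.63 × 10^-3 mol
mass of KCl = 6.74 × 10^-3 × 74.55 = 0.503 g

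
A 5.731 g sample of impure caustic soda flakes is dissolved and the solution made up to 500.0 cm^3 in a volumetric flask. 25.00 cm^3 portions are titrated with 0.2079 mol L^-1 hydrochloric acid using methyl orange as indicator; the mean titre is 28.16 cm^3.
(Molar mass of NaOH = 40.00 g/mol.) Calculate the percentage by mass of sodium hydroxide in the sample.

NaOH + HCl → NaCl + H2O
n(HCl) per titration = 0.02816 × 0.2079 = 5.854 × 10^-3 mol
n(NaOH) in each aliquot = 5.854 × 10^-3 mol (1:1 ratio)
n(NaOH) in the whole flask = 5.854 × 10^-3 × 500.0/25.00 = 0.1171 mol
mass of NaOH = 0.1171 × 40.00 = 4.684 g
% NaOH = 4.684 / 5.731 × 100 = 81.72 %

81.72 %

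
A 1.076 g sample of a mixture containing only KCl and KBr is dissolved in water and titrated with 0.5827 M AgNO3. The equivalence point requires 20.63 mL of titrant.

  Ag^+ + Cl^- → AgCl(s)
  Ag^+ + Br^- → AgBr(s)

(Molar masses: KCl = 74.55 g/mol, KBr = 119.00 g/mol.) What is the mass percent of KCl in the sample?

55.26 %

n(AgNO3) = 0.02063 × 0.5827 = 0.01202 mol
Let x = n(KCl), y = n(KBr).
Titrant: 1x + 1y = 0.01202;  mass: 74.55x + 119.00y = 1.076
Solving, x = 7.976 × 10^-3 mol, y = 4.046 × 10^-3 mol
mass of KCl = 7.976 × 10^-3 × 74.55 = 0.5946 g
% KCl = 0.5946 / 1.076 × 100 = 55.26 %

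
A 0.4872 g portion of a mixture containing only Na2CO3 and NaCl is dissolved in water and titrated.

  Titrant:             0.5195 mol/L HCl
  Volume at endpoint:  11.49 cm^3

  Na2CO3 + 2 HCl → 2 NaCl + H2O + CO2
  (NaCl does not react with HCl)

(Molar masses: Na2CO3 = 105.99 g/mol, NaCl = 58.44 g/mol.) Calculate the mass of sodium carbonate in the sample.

0.3163 g

n(HCl) = 0.01149 × 0.5195 = 5.969 × 10^-3 mol
Let x = n(Na2CO3), y = n(NaCl).
Titrant: 2x = 5.969 × 10^-3;  mass: 105.99x + 58.44y = 0.4872
Solving, x = 2.985 × 10^-3 mol, y = 2.924 × 10^-3 mol
mass of Na2CO3 = 2.985 × 10^-3 × 105.99 = 0.3163 g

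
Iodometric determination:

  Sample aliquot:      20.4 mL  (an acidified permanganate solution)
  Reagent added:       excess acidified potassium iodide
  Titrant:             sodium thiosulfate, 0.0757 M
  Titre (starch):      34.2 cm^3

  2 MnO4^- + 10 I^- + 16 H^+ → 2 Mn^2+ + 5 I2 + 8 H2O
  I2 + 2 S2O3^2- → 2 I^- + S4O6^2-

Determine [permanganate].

0.0254 M

n(S2O3^2-) = 0.0342 × 0.0757 = 2.59 × 10^-3 mol
n(I2) = n(S2O3^2-)/2 = 1.29 × 10^-3 mol
From the 2:5 ratio, n(MnO4^-) in the aliquot = 2/5 × 1.29 × 10^-3 = 5.18 × 10^-4 mol
[MnO4^-] = 5.18 × 10^-4 / 0.0204 = 0.0254 mol/L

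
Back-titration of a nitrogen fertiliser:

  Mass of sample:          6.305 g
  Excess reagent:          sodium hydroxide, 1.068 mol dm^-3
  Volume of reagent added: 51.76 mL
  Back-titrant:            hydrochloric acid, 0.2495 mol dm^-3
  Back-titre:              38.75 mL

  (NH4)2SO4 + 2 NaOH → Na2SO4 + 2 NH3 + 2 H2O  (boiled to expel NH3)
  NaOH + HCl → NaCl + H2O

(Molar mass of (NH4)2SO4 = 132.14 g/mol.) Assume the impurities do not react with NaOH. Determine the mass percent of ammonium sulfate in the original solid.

47.80 %

n(NaOH) added = 0.05176 × 1.068 = 0.05528 mol
n(HCl) used in back-titration = 0.03875 × 0.2495 = 9.668 × 10^-3 mol
n(NaOH) left over = 9.668 × 10^-3 mol (1:1 ratio)
n(NaOH) consumed by analyte = 0.05528 − 9.668 × 10^-3 = 0.04561 mol
From the 1:2 ratio, n((NH4)2SO4) = 1/2 × 0.04561 = 0.02281 mol
mass of (NH4)2SO4 = 0.02281 × 132.14 = 3.014 g
% (NH4)2SO4 = 3.014 / 6.305 × 100 = 47.80 %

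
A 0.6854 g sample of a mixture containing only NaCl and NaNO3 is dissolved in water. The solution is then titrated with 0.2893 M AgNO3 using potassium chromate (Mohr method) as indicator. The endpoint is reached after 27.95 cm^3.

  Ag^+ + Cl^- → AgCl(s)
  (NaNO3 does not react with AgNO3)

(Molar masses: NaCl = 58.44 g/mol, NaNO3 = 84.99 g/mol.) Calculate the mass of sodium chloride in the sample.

0.4725 g

n(AgNO3) = 0.02795 × 0.2893 = 8.086 × 10^-3 mol
Let x = n(NaCl), y = n(NaNO3).
Titrant: 1x = 8.086 × 10^-3;  mass: 58.44x + 84.99y = 0.6854
Solving, x = 8.086 × 10^-3 mol, y = 2.505 × 10^-3 mol
mass of NaCl = 8.086 × 10^-3 × 58.44 = 0.4725 g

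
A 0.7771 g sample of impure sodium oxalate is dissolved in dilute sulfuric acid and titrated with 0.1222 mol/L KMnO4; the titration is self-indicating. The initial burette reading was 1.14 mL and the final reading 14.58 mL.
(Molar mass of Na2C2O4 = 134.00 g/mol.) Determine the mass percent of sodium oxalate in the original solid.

2 MnO4^- + 5 C2O4^2- + 16 H^+ → 2 Mn^2+ + 10 CO2 + 8 H2O
n(KMnO4) = 0.01344 L × 0.1222 mol/L = 1.642 × 10^-3 mol
From the 5:2 ratio, n(Na2C2O4) = 5/2 × 1.642 × 10^-3 = 4.106 × 10^-3 mol
mass of Na2C2O4 = 4.106 × 10^-3 × 134.00 g/mol = 0.5502 g
% Na2C2O4 = 0.5502 / 0.7771 × 100 = 70.80 %

70.80 %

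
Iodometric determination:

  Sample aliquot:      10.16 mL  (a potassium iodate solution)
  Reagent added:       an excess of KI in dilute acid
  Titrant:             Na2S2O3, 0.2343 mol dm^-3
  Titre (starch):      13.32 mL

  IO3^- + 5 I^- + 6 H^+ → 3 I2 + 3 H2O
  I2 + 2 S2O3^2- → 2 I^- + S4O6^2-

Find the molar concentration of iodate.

0.05120 mol/L

n(S2O3^2-) = 0.01332 × 0.2343 = 3.121 × 10^-3 mol
n(I2) = n(S2O3^2-)/2 = 1.560 × 10^-3 mol
From the 1:3 ratio, n(IO3^-) in the aliquot = 1/3 × 1.560 × 10^-3 = 5.201 × 10^-4 mol
[IO3^-] = 5.201 × 10^-4 / 0.01016 = 0.05120 mol/L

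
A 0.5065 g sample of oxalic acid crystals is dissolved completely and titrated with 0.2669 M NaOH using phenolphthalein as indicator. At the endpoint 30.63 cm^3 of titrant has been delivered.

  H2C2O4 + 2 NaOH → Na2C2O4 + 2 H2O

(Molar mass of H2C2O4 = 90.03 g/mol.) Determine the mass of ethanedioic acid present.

n(NaOH) = 0.03063 L × 0.2669 mol/L = 8.175 × 10^-3 mol
From the 1:2 ratio, n(H2C2O4) = 1/2 × 8.175 × 10^-3 = 4.088 × 10^-3 mol
mass of H2C2O4 = 4.088 × 10^-3 × 90.03 g/mol = 0.3680 g

0.3680 g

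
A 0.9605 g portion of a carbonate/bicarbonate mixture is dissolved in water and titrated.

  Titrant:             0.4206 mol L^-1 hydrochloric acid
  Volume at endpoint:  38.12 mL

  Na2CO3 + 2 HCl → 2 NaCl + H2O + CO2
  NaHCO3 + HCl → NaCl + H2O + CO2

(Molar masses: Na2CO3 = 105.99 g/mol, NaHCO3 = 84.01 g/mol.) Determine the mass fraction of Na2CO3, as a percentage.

68.75 %

n(HCl) = 0.03812 × 0.4206 = 0.01603 mol
Let x = n(Na2CO3), y = n(NaHCO3).
Titrant: 2x + 1y = 0.01603;  mass: 105.99x + 84.01y = 0.9605
Solving, x = 6.230 × 10^-3 mol, y = 3.573 × 10^-3 mol
mass of Na2CO3 = 6.230 × 10^-3 × 105.99 = 0.6603 g
% Na2CO3 = 0.6603 / 0.9605 × 100 = 68.75 %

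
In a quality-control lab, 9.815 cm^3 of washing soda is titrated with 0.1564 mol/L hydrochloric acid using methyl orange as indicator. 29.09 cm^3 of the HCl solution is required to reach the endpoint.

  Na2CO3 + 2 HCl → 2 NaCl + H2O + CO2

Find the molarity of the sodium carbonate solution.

n(HCl) = 0.02909 L × 0.1564 mol/L = 4.550 × 10^-3 mol
From the 1:2 mole ratio, n(Na2CO3) = 1/2 × 4.550 × 10^-3 = 2.275 × 10^-3 mol
[Na2CO3] = 2.275 × 10^-3 mol / 0.009815 L = 0.2318 mol/L

0.2318 mol/L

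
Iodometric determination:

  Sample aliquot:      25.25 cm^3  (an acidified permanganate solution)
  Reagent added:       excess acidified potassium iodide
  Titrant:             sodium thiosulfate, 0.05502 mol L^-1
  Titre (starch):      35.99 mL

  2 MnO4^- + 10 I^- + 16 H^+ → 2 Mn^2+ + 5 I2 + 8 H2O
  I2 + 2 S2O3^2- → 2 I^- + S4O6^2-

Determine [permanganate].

n(S2O3^2-) = 0.03599 × 0.05502 = 1.980 × 10^-3 mol
n(I2) = n(S2O3^2-)/2 = 9.901 × 10^-4 mol
From the 2:5 ratio, n(MnO4^-) in the aliquot = 2/5 × 9.901 × 10^-4 = 3.960 × 10^-4 mol
[MnO4^-] = 3.960 × 10^-4 / 0.02525 = 0.01568 mol/L

0.01568 mol/L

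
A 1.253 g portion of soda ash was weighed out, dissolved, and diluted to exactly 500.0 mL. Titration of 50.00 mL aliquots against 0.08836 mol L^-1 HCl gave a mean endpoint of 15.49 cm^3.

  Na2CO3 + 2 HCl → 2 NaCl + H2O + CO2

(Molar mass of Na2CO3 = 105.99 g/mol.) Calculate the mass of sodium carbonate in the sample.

0.7253 g

n(HCl) per titration = 0.01549 × 0.08836 = 1.369 × 10^-3 mol
From the 1:2 ratio, n(Na2CO3) in each aliquot = 1/2 × 1.369 × 10^-3 = 6.843 × 10^-4 mol
n(Na2CO3) in the whole flask = 6.843 × 10^-4 × 500.0/50.00 = 6.843 × 10^-3 mol
mass of Na2CO3 = 6.843 × 10^-3 × 105.99 = 0.7253 g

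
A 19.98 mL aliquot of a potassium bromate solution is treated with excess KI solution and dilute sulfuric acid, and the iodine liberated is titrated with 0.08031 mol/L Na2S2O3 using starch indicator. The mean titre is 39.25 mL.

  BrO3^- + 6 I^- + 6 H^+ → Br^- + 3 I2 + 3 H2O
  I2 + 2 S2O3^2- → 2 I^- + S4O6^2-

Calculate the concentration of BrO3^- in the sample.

n(S2O3^2-) = 0.03925 × 0.08031 = 3.152 × 10^-3 mol
n(I2) = n(S2O3^2-)/2 = 1.576 × 10^-3 mol
From the 1:3 ratio, n(BrO3^-) in the aliquot = 1/3 × 1.576 × 10^-3 = 5.254 × 10^-4 mol
[BrO3^-] = 5.254 × 10^-4 / 0.01998 = 0.02629 mol/L

0.02629 mol/L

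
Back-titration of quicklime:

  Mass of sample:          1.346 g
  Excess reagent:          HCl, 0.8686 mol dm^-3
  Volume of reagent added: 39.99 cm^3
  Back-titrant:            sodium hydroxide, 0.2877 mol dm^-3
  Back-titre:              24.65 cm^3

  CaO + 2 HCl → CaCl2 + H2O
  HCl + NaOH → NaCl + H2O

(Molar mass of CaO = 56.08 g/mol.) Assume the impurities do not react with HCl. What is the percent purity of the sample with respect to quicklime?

57.59 %

n(HCl) added = 0.03999 × 0.8686 = 0.03474 mol
n(NaOH) used in back-titration = 0.02465 × 0.2877 = 7.092 × 10^-3 mol
n(HCl) left over = 7.092 × 10^-3 mol (1:1 ratio)
n(HCl) consumed by analyte = 0.03474 − 7.092 × 10^-3 = 0.02764 mol
From the 1:2 ratio, n(CaO) = 1/2 × 0.02764 = 0.01382 mol
mass of CaO = 0.01382 × 56.08 = 0.7751 g
% CaO = 0.7751 / 1.346 × 100 = 57.59 %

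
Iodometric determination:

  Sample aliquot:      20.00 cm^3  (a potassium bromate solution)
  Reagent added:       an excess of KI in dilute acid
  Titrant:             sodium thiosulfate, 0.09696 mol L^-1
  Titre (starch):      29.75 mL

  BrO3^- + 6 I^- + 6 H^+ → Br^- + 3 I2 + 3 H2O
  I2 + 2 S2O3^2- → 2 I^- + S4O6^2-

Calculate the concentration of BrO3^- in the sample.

n(S2O3^2-) = 0.02975 × 0.09696 = 2.885 × 10^-3 mol
n(I2) = n(S2O3^2-)/2 = 1.442 × 10^-3 mol
From the 1:3 ratio, n(BrO3^-) in the aliquot = 1/3 × 1.442 × 10^-3 = 4.808 × 10^-4 mol
[BrO3^-] = 4.808 × 10^-4 / 0.02000 = 0.02404 mol/L

0.02404 mol/L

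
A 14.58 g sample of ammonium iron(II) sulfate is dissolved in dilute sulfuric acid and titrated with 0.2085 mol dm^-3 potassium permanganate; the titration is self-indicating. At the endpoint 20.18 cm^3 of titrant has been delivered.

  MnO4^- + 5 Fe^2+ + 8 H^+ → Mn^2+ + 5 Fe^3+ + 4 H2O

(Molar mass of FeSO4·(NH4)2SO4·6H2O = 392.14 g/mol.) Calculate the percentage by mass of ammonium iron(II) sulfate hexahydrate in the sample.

n(KMnO4) = 0.02018 L × 0.2085 mol/L = 4.208 × 10^-3 mol
From the 5:1 ratio, n(FeSO4·(NH4)2SO4·6H2O) = 5/1 × 4.208 × 10^-3 = 0.02104 mol
mass of FeSO4·(NH4)2SO4·6H2O = 0.02104 × 392.14 g/mol = 8.250 g
% FeSO4·(NH4)2SO4·6H2O = 8.250 / 14.58 × 100 = 56.58 %

56.58 %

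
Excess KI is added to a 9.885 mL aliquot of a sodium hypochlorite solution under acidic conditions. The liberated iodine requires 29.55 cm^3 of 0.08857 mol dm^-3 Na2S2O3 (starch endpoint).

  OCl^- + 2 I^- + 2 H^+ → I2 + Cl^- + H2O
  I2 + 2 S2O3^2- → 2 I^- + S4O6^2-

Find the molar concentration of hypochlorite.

n(S2O3^2-) = 0.02955 × 0.08857 = 2.617 × 10^-3 mol
n(I2) = n(S2O3^2-)/2 = 1.309 × 10^-3 mol
n(OCl^-) in the aliquot = 1.309 × 10^-3 mol (1:1 ratio)
[OCl^-] = 1.309 × 10^-3 / 0.009885 = 0.1324 mol/L

0.1324 mol/L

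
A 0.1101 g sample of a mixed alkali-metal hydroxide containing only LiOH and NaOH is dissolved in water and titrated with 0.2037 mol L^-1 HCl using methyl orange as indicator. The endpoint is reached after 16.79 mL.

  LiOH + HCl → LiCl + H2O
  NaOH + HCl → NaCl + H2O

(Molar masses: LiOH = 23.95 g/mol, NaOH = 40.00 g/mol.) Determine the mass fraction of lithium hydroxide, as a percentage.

36.19 %

n(HCl) = 0.01679 × 0.2037 = 3.420 × 10^-3 mol
Let x = n(LiOH), y = n(NaOH).
Titrant: 1x + 1y = 3.420 × 10^-3;  mass: 23.95x + 40.00y = 0.1101
Solving, x = 1.664 × 10^-3 mol, y = 1.756 × 10^-3 mol
mass of LiOH = 1.664 × 10^-3 × 23.95 = 0.03985 g
% LiOH = 0.03985 / 0.1101 × 100 = 36.19 %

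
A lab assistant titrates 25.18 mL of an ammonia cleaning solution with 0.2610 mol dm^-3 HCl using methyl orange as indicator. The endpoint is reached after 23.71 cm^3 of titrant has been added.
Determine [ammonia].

0.2458 mol/L

NH3 + HCl → NH4Cl
n(HCl) = 0.02371 L × 0.2610 mol/L = 6.188 × 10^-3 mol
n(NH3) = 6.188 × 10^-3 mol (1:1 mole ratio)
[NH3] = 6.188 × 10^-3 mol / 0.02518 L = 0.2458 mol/L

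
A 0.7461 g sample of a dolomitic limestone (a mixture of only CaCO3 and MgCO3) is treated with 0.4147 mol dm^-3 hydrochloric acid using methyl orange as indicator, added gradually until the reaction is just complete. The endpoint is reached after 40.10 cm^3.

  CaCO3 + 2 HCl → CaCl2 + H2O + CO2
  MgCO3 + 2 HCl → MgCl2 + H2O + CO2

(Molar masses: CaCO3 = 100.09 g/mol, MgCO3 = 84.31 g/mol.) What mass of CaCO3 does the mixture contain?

0.2860 g

n(HCl) = 0.04010 × 0.4147 = 0.01663 mol
Let x = n(CaCO3), y = n(MgCO3).
Titrant: 2x + 2y = 0.01663;  mass: 100.09x + 84.31y = 0.7461
Solving, x = 2.857 × 10^-3 mol, y = 5.458 × 10^-3 mol
mass of CaCO3 = 2.857 × 10^-3 × 100.09 = 0.2860 g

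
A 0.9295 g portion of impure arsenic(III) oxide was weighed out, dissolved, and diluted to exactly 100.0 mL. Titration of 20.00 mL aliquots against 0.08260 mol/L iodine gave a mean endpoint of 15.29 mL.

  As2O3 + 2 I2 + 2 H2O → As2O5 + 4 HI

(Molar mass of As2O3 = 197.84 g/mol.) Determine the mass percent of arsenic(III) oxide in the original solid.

n(I2) per titration = 0.01529 × 0.08260 = 1.263 × 10^-3 mol
From the 1:2 ratio, n(As2O3) in each aliquot = 1/2 × 1.263 × 10^-3 = 6.315 × 10^-4 mol
n(As2O3) in the whole flask = 6.315 × 10^-4 × 100.0/20.00 = 3.157 × 10^-3 mol
mass of As2O3 = 3.157 × 10^-3 × 197.84 = 0.6247 g
% As2O3 = 0.6247 / 0.9295 × 100 = 67.20 %

67.20 %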